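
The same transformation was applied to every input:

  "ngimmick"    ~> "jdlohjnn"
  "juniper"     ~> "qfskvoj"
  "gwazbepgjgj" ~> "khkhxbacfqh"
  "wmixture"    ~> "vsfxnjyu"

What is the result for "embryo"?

szpfnc

Looking at the pairs, the operation is to shift every letter 1 place forward in the alphabet (wrapping around), then move the last 3 characters to the front (rotate right by 3).
So "embryo" becomes "szpfnc".
(Check on "juniper": → "kvojqfs" → "qfskvoj" ✓)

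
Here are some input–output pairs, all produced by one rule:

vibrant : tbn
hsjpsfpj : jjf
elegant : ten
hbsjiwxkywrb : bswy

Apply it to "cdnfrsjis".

The transformation: move the last character to the front, then keep one character in every 3, starting at position 1 (positions 1st, 4th, 7th, ...).
On "cdnfrsjis": the first step gives "scdnfrsji", and the second then gives "sns".

sns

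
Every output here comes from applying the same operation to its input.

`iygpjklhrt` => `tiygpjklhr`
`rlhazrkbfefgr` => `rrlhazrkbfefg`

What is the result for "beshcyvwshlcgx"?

Each output is the input with this applied: move the last character to the front.
So "beshcyvwshlcgx" becomes "xbeshcyvwshlcg".

xbeshcyvwshlcg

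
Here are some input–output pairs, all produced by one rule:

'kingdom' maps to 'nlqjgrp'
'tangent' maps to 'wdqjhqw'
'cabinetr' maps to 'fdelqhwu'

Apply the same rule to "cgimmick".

What's happening: shift every letter 3 places forward in the alphabet (wrapping around).
"cgimmick" → "fjlpplfn".

fjlpplfn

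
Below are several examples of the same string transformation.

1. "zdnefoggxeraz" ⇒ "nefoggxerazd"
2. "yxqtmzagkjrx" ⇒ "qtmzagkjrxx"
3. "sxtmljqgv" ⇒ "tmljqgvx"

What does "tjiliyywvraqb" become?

iliyywvraqbj

The pattern: delete the first character, then move the first character to the end.
For "tjiliyywvraqb", step one produces "jiliyywvraqb"; step two turns that into "iliyywvraqbj".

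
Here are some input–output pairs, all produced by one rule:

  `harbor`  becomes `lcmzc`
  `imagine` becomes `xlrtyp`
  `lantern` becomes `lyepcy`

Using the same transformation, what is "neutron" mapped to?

The pattern: shift every letter 11 places forward in the alphabet (wrapping around), then delete the first character.
"neutron" → "ypfeczy" → "pfeczy".
(Check on "lantern": → "wlyepcy" → "lyepcy" ✓)

pfeczy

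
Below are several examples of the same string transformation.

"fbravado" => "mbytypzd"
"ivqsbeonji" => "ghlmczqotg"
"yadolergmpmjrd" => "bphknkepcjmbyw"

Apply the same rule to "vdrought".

rfesmpbt

In each case the input is transformed by: shift every letter 2 places backward in the alphabet (wrapping around), then reverse the string.
Applying both steps to "vdrought": "tbpmsefr", then "rfesmpbt".
(Check on "ivqsbeonji": → "gtoqzcmlhg" → "ghlmczqotg" ✓)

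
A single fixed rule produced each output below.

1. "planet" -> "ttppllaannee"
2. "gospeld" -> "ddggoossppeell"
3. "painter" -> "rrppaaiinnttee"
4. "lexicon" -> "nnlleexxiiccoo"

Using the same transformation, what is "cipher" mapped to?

rrcciipphhee

Rule — move the last character to the front, then double every character.
Working it through for "cipher": intermediate "rciphe", final "rrcciipphhee".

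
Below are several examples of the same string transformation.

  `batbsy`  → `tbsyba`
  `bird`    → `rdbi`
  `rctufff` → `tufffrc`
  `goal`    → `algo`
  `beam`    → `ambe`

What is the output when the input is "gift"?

Looking at the pairs, the operation is to move the first 2 characters to the end (rotate left by 2).
"gift" → "ftgi".

ftgi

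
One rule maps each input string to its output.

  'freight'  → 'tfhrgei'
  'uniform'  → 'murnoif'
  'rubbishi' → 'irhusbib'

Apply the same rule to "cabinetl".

In each case the input is transformed by: reverse the string, then take characters alternately from the front and the back (1st, last, 2nd, 2nd-last, ...).
So "cabinetl" becomes "lctaebni".

lctaebni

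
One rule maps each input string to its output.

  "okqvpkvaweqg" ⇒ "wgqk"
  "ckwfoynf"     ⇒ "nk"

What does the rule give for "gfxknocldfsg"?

dgxo

Looking at the pairs, the operation is to swap the front and back halves of the string, then keep one character in every 3, starting at position 3 (positions 3rd, 6th, 9th, ...).
Starting from "gfxknocldfsg": after the first operation, "cldfsggfxkno"; after the second, "dgxo".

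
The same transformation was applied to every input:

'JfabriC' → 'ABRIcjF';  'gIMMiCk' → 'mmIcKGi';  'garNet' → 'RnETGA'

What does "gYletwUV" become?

What's happening: flip the case of every letter, then move the first 2 characters to the end (rotate left by 2).
For "gYletwUV", step one produces "GyLETWuv"; step two turns that into "LETWuvGy".

LETWuvGy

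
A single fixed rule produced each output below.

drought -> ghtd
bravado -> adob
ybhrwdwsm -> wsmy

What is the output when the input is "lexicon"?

Looking at the pairs, the operation is to move the first character to the end, then keep only the last 4 characters.
Working it through for "lexicon": intermediate "exiconl", final "conl".

conl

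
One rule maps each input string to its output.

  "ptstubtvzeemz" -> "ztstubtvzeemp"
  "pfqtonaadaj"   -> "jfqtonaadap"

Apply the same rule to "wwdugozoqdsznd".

dwdugozoqdsznw

Rule — swap the first and last characters.
Applying that to "wwdugozoqdsznd" gives "dwdugozoqdsznw".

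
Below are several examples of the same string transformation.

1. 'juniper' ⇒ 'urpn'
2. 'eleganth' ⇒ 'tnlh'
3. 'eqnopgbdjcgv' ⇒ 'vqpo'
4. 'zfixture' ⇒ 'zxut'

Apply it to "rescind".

srni

The pattern: sort the characters into reverse alphabetical order, then keep only the first 4 characters.
Applying both steps to "rescind": "srniedc", then "srni".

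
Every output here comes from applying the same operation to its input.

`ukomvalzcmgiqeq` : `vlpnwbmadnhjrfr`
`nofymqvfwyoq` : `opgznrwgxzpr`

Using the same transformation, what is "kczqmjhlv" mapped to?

ldarnkimw

Looking at the pairs, the operation is to shift every letter 1 place forward in the alphabet (wrapping around).
Applying that to "kczqmjhlv" gives "ldarnkimw".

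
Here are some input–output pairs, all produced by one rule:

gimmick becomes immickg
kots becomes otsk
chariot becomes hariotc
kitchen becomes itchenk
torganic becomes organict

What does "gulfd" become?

ulfdg

Each output is the input with this applied: move the first character to the end.
On "gulfd" that produces "ulfdg".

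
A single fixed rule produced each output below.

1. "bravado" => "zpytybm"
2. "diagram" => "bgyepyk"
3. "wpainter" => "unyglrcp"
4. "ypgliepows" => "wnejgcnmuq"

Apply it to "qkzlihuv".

oixjgfst

Each output is the input with this applied: shift every letter 2 places backward in the alphabet (wrapping around).
"qkzlihuv" → "oixjgfst".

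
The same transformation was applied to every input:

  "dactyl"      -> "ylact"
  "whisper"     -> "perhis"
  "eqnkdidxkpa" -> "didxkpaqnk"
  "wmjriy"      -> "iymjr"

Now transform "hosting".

The transformation: delete the first character, then move the first 3 characters to the end (rotate left by 3).
Working it through for "hosting": intermediate "osting", final "ingost".

ingost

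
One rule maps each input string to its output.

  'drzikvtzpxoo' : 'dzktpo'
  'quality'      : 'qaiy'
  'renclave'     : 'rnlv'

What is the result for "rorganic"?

rrai

What's happening: keep every other character starting from the first (positions 1st, 3rd, 5th, ...).
Applying that to "rorganic" gives "rrai".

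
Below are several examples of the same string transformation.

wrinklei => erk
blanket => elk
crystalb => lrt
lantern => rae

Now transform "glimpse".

The transformation: move the last 2 characters to the front (rotate right by 2), then keep one character in every 3, starting at position 1 (positions 1st, 4th, 7th, ...).
"glimpse" → "slp".

slp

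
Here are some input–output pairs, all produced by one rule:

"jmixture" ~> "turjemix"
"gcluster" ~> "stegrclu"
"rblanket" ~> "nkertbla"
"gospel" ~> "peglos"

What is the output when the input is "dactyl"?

tydlac

Looking at the pairs, the operation is to swap the first and last characters, then swap the front and back halves of the string.
For "dactyl", step one produces "lactyd"; step two turns that into "tydlac".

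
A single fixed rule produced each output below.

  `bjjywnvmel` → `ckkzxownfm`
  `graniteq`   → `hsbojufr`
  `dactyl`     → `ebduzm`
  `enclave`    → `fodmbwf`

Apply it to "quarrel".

rvbssfm

In each case the input is transformed by: shift every letter 1 place forward in the alphabet (wrapping around).
So "quarrel" becomes "rvbssfm".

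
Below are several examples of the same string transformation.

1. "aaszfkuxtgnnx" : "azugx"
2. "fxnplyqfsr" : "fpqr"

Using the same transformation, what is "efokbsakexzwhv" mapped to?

ekaxh

Rule — keep one character in every 3, starting at position 1 (positions 1st, 4th, 7th, ...).
Doing the same to "efokbsakexzwhv": "ekaxh".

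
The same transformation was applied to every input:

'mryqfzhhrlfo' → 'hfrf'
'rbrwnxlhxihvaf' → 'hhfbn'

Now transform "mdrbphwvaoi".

vidp

In each case the input is transformed by: keep one character in every 3, starting at position 2 (positions 2nd, 5th, 8th, ...), then move the first 2 characters to the end (rotate left by 2).
For "mdrbphwvaoi", step one produces "dpvi"; step two turns that into "vidp".
(Check on "rbrwnxlhxihvaf": → "bnhhf" → "hhfbn" ✓)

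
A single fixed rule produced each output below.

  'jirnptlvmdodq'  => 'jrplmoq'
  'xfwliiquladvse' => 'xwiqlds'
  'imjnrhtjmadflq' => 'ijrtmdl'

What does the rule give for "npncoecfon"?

nnoco

The transformation: keep every other character starting from the first (positions 1st, 3rd, 5th, ...).
Applying that to "npncoecfon" gives "nnoco".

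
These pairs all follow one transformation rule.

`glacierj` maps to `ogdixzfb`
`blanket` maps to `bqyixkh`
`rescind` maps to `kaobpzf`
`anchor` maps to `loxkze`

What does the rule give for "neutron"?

lkkbrqo

In each case the input is transformed by: move the last 2 characters to the front (rotate right by 2), then shift every letter 3 places backward in the alphabet (wrapping around).
On "neutron": the first step gives "onneutr", and the second then gives "lkkbrqo".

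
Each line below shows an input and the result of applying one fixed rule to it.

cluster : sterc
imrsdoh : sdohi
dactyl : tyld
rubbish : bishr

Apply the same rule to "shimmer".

The rule is to move the first 3 characters to the end (rotate left by 3), then delete the last 2 characters.
Working it through for "shimmer": intermediate "mmershi", final "mmers".
(Check on "imrsdoh": → "sdohimr" → "sdohi" ✓)

mmers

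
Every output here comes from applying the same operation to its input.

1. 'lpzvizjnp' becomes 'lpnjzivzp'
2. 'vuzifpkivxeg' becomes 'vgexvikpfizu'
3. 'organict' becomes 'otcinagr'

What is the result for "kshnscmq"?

kqmcsnhs

The rule is to reverse the string, then move the last character to the front.
Applying both steps to "kshnscmq": "qmcsnhsk", then "kqmcsnhs".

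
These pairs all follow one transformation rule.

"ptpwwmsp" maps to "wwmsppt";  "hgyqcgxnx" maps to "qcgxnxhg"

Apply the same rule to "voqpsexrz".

The rule is to move the first 3 characters to the end (rotate left by 3), then delete the last character.
Working it through for "voqpsexrz": intermediate "psexrzvoq", final "psexrzvo".

psexrzvo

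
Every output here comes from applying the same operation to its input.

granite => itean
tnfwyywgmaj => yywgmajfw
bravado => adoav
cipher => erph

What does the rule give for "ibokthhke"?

Rule — delete the first 2 characters, then move the first 2 characters to the end (rotate left by 2).
Applying both steps to "ibokthhke": "okthhke", then "thhkeok".

thhkeok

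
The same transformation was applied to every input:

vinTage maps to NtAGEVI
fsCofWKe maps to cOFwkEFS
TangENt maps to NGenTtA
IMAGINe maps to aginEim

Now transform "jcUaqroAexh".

The rule is to flip the case of every letter, then move the first 2 characters to the end (rotate left by 2).
Working it through for "jcUaqroAexh": intermediate "JCuAQROaEXH", final "uAQROaEXHJC".
(Check on "IMAGINe": → "imaginE" → "aginEim" ✓)

uAQROaEXHJC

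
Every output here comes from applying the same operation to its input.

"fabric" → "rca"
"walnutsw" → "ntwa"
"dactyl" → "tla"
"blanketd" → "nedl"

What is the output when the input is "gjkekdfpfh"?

edphj

What's happening: keep every other character starting from the second (positions 2nd, 4th, 6th, ...), then move the first character to the end.
Starting from "gjkekdfpfh": after the first operation, "jedph"; after the second, "edphj".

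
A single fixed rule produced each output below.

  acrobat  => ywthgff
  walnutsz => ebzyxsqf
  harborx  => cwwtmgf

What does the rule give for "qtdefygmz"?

edyvrlkji

The rule is to sort the characters into reverse alphabetical order, then shift every letter 5 places forward in the alphabet (wrapping around).
Working it through for "qtdefygmz": intermediate "zytqmgfed", final "edyvrlkji".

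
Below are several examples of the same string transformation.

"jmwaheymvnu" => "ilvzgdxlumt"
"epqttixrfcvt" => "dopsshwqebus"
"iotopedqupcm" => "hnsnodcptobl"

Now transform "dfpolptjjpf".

In each case the input is transformed by: shift every letter 1 place backward in the alphabet (wrapping around).
On "dfpolptjjpf" that produces "ceonkosiioe".

ceonkosiioe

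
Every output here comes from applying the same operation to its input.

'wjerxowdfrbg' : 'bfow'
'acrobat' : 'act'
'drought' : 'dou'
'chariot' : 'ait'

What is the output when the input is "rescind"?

cis

Rule — sort the characters into alphabetical order, then keep one character in every 3, starting at position 1 (positions 1st, 4th, 7th, ...).
For "rescind", step one produces "cdeinrs"; step two turns that into "cis".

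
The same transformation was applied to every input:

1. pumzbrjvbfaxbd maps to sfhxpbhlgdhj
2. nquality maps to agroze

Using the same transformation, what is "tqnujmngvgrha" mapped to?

The pattern: shift every letter 6 places forward in the alphabet (wrapping around), then delete the first 2 characters.
Starting from "tqnujmngvgrha": after the first operation, "zwtapstmbmxng"; after the second, "tapstmbmxng".

tapstmbmxng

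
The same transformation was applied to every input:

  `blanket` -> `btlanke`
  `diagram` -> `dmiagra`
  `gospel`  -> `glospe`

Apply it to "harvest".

The rule is to swap the first and last characters, then move the last character to the front.
On "harvest": the first step gives "tarvesh", and the second then gives "htarves".
(Check on "gospel": → "lospeg" → "glospe" ✓)

htarves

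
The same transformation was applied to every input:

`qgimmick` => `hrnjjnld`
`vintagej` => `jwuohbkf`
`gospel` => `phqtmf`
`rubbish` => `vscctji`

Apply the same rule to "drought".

sevpihu

The transformation: shift every letter 1 place forward in the alphabet (wrapping around), then swap each adjacent pair of characters (1↔2, 3↔4, ...).
"drought" → "espvhiu" → "sevpihu".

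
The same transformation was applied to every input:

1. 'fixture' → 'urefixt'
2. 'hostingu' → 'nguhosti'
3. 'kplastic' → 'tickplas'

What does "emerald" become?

aldemer

The pattern: move the last 3 characters to the front (rotate right by 3).
Doing the same to "emerald": "aldemer".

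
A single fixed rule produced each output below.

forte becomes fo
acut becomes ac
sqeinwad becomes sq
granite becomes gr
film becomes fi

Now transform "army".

Rule — keep only the first 2 characters.
So "army" becomes "ar".

ar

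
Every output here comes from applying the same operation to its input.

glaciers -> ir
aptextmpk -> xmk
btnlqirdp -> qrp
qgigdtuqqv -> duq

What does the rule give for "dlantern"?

tr

The rule is to delete the first 3 characters, then keep every other character starting from the second (positions 2nd, 4th, 6th, ...).
Applying both steps to "dlantern": "ntern", then "tr".
(Check on "btnlqirdp": → "lqirdp" → "qrp" ✓)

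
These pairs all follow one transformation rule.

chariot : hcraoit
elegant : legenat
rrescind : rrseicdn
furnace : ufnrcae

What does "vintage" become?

ivtngae

In each case the input is transformed by: swap each adjacent pair of characters (1↔2, 3↔4, ...).
Doing the same to "vintage": "ivtngae".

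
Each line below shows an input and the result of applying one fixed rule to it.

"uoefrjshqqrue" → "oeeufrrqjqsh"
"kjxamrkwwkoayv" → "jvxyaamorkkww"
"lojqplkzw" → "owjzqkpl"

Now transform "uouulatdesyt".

otuyusleadt

Looking at the pairs, the operation is to delete the first character, then take characters alternately from the front and the back (1st, last, 2nd, 2nd-last, ...).
Starting from "uouulatdesyt": after the first operation, "ouulatdesyt"; after the second, "otuyusleadt".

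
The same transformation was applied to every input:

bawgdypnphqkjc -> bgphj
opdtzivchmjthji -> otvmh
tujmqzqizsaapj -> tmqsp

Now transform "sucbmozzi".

Rule — keep one character in every 3, starting at position 1 (positions 1st, 4th, 7th, ...).
So "sucbmozzi" becomes "sbz".

sbz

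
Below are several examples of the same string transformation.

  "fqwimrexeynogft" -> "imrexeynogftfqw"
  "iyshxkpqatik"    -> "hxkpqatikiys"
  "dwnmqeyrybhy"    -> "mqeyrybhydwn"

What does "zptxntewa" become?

Each output is the input with this applied: move the first 3 characters to the end (rotate left by 3).
So "zptxntewa" becomes "xntewazpt".

xntewazpt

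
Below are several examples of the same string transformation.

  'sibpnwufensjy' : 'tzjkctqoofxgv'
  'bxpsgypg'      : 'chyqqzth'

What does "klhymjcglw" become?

The pattern: take characters alternately from the front and the back (1st, last, 2nd, 2nd-last, ...), then shift every letter 1 place forward in the alphabet (wrapping around).
Starting from "klhymjcglw": after the first operation, "kwllhgycmj"; after the second, "lxmmihzdnk".

lxmmihzdnk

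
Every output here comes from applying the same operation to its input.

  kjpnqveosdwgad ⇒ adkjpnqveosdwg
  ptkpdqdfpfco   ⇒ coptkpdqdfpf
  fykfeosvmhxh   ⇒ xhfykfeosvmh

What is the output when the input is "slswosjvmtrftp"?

The rule is to move the last 2 characters to the front (rotate right by 2).
For "slswosjvmtrftp" the result is "tpslswosjvmtrf".

tpslswosjvmtrf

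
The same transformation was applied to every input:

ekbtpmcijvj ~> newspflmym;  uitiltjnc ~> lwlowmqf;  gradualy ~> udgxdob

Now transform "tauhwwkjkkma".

dxkzznmnnpd

The rule is to shift every letter 3 places forward in the alphabet (wrapping around), then delete the first character.
Starting from "tauhwwkjkkma": after the first operation, "wdxkzznmnnpd"; after the second, "dxkzznmnnpd".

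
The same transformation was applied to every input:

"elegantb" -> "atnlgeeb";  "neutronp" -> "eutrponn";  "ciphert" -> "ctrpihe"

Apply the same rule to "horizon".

hzrooni

The transformation: sort the characters into reverse alphabetical order, then move the last character to the front.
On "horizon": the first step gives "zroonih", and the second then gives "hzrooni".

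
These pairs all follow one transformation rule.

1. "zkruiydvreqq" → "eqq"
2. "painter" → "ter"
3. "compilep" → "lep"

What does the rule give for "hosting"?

ing

Each output is the input with this applied: keep only the last 3 characters.
"hosting" → "ing".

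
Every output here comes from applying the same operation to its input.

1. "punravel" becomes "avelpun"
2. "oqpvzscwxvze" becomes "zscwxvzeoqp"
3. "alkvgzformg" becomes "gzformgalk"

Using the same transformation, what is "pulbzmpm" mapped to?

zmpmpul

The pattern: move the first 3 characters to the end (rotate left by 3), then delete the first character.
Applying both steps to "pulbzmpm": "bzmpmpul", then "zmpmpul".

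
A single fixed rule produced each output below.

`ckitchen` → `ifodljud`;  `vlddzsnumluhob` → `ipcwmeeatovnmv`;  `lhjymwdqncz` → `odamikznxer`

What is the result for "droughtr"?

iusespvh

What's happening: shift every letter 1 place forward in the alphabet (wrapping around), then move the last 3 characters to the front (rotate right by 3).
For "droughtr", step one produces "espvhius"; step two turns that into "iusespvh".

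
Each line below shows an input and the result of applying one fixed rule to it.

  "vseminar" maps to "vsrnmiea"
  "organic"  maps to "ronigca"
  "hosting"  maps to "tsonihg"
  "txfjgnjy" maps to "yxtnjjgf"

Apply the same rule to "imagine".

The rule is to sort the characters into reverse alphabetical order.
Doing the same to "imagine": "nmiigea".

nmiigea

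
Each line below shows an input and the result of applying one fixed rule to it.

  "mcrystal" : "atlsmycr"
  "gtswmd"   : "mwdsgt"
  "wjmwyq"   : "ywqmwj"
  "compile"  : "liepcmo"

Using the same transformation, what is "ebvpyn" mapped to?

ypnveb

Looking at the pairs, the operation is to move the last 2 characters to the front (rotate right by 2), then take characters alternately from the front and the back (1st, last, 2nd, 2nd-last, ...).
"ebvpyn" → "ypnveb".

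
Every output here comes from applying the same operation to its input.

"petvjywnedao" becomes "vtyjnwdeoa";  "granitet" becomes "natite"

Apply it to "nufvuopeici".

vfouepcii

Looking at the pairs, the operation is to delete the first 2 characters, then swap each adjacent pair of characters (1↔2, 3↔4, ...).
"nufvuopeici" → "fvuopeici" → "vfouepcii".
(Check on "granitet": → "anitet" → "natite" ✓)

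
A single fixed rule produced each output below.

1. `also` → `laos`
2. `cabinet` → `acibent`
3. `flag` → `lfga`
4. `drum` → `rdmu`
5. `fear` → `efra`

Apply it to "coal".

ocla

Each output is the input with this applied: swap each adjacent pair of characters (1↔2, 3↔4, ...).
On "coal" that produces "ocla".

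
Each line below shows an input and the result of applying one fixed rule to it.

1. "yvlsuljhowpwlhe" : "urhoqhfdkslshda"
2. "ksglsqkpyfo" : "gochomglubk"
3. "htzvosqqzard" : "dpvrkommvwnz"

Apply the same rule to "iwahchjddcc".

The pattern: shift every letter 4 places backward in the alphabet (wrapping around).
"iwahchjddcc" → "eswdydfzzyy".

eswdydfzzyy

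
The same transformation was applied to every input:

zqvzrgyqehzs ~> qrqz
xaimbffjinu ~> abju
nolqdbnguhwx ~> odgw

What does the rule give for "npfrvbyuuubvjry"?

pvubr

The pattern: keep one character in every 3, starting at position 2 (positions 2nd, 5th, 8th, ...).
So "npfrvbyuuubvjry" becomes "pvubr".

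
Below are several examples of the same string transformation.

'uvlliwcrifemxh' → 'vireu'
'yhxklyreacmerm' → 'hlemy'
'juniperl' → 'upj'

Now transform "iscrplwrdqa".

spri

In each case the input is transformed by: swap the first and last characters, then keep one character in every 3, starting at position 2 (positions 2nd, 5th, 8th, ...).
For "iscrplwrdqa", step one produces "ascrplwrdqi"; step two turns that into "spri".
(Check on "juniperl": → "luniperj" → "upj" ✓)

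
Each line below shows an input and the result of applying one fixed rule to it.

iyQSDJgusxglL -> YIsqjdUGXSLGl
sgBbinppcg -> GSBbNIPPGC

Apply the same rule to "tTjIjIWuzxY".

tTiJiJUwXZy

Each output is the input with this applied: flip the case of every letter, then swap each adjacent pair of characters (1↔2, 3↔4, ...).
For "tTjIjIWuzxY", step one produces "TtJiJiwUZXy"; step two turns that into "tTiJiJUwXZy".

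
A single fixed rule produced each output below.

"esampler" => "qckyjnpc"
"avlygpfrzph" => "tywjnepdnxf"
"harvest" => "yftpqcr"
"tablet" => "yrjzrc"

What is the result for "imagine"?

What's happening: swap each adjacent pair of characters (1↔2, 3↔4, ...), then shift every letter 2 places backward in the alphabet (wrapping around).
Starting from "imagine": after the first operation, "miganie"; after the second, "kgeylgc".

kgeylgc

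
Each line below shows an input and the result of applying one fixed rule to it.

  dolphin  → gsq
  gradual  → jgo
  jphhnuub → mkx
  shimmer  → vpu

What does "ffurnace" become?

iuf

The pattern: shift every letter 3 places forward in the alphabet (wrapping around), then keep one character in every 3, starting at position 1 (positions 1st, 4th, 7th, ...).
For "ffurnace", step one produces "iixuqdfh"; step two turns that into "iuf".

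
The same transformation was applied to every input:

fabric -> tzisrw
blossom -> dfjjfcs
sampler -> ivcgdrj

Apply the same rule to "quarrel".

cviirlh

The transformation: reverse the string, then shift every letter 9 places backward in the alphabet (wrapping around).
Applying both steps to "quarrel": "lerrauq", then "cviirlh".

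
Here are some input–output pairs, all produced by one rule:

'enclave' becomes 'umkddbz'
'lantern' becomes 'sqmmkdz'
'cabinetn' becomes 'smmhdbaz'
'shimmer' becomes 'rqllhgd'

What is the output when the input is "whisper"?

In each case the input is transformed by: sort the characters into reverse alphabetical order, then shift every letter 1 place backward in the alphabet (wrapping around).
Working it through for "whisper": intermediate "wsrpihe", final "vrqohgd".
(Check on "shimmer": → "srmmihe" → "rqllhgd" ✓)

vrqohgd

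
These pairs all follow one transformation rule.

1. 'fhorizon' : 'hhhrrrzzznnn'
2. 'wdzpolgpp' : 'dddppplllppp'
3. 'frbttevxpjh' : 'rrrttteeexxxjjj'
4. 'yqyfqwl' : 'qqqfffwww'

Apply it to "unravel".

The pattern: keep every other character starting from the second (positions 2nd, 4th, 6th, ...), then repeat every character 3 times.
"unravel" → "nae" → "nnnaaaeee".

nnnaaaeee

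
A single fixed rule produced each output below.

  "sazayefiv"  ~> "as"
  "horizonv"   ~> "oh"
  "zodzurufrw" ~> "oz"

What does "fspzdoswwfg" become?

sf

What's happening: swap each adjacent pair of characters (1↔2, 3↔4, ...), then keep only the first 2 characters.
Applying both steps to "fspzdoswwfg": "sfzpodwsfwg", then "sf".
(Check on "sazayefiv": → "asazeyifv" → "as" ✓)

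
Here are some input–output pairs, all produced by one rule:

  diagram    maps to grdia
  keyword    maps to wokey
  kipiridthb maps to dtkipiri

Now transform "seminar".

insem

Each output is the input with this applied: delete the last 2 characters, then move the last 2 characters to the front (rotate right by 2).
Starting from "seminar": after the first operation, "semin"; after the second, "insem".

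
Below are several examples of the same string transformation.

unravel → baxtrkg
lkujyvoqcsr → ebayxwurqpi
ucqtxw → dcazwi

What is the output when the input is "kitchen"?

The pattern: sort the characters into reverse alphabetical order, then shift every letter 6 places forward in the alphabet (wrapping around).
Applying that to "kitchen" gives "ztqonki".
(Check on "ucqtxw": → "xwutqc" → "dcazwi" ✓)

ztqonki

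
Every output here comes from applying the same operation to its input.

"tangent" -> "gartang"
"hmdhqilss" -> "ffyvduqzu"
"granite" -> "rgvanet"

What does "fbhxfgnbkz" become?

mxoatskuos

Each output is the input with this applied: shift every letter 13 places forward in the alphabet (wrapping around) — i.e. ROT13, then reverse the string.
For "fbhxfgnbkz", step one produces "soukstaoxm"; step two turns that into "mxoatskuos".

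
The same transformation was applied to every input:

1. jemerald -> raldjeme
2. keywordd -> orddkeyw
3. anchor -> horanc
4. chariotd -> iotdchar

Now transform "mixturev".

What's happening: swap the front and back halves of the string.
On "mixturev" that produces "urevmixt".

urevmixt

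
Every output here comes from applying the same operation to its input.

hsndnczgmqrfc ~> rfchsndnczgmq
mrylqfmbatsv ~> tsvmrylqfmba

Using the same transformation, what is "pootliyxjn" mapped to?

xjnpootliy

Looking at the pairs, the operation is to move the last 3 characters to the front (rotate right by 3).
On "pootliyxjn" that produces "xjnpootliy".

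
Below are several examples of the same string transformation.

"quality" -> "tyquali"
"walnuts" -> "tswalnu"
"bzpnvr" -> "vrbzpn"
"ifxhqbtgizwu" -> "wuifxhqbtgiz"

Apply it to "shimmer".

ershimm

The rule is to move the last 2 characters to the front (rotate right by 2).
For "shimmer" the result is "ershimm".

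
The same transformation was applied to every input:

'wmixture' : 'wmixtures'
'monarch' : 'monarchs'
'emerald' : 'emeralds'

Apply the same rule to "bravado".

The pattern: append "s".
Applying that to "bravado" gives "bravados".

bravados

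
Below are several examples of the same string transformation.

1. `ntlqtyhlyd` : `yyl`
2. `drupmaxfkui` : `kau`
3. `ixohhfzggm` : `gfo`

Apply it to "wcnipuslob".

What's happening: keep one character in every 3, starting at position 3 (positions 3rd, 6th, 9th, ...), then reverse the string.
Starting from "wcnipuslob": after the first operation, "nuo"; after the second, "oun".
(Check on "ntlqtyhlyd": → "lyy" → "yyl" ✓)

oun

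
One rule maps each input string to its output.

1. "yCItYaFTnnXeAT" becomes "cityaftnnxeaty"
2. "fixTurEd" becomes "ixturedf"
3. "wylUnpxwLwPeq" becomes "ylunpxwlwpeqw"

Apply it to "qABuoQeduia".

abuoqeduiaq

What's happening: move the first character to the end, then convert every letter to lowercase.
For "qABuoQeduia", step one produces "ABuoQeduiaq"; step two turns that into "abuoqeduiaq".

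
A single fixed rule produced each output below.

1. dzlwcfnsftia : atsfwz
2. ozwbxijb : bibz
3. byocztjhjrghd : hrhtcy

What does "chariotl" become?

lorh

The rule is to keep every other character starting from the second (positions 2nd, 4th, 6th, ...), then reverse the string.
"chariotl" → "hrol" → "lorh".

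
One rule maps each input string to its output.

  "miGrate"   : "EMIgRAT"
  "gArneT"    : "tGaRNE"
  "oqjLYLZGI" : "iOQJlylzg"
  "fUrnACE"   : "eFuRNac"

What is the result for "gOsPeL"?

In each case the input is transformed by: flip the case of every letter, then move the last character to the front.
"gOsPeL" → "GoSpEl" → "lGoSpE".
(Check on "miGrate": → "MIgRATE" → "EMIgRAT" ✓)

lGoSpE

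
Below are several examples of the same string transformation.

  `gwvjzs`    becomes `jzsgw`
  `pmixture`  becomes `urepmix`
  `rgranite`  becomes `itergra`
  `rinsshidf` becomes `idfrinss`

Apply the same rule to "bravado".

Rule — move the last 3 characters to the front (rotate right by 3), then delete the last character.
"bravado" → "adobrav" → "adobra".

adobra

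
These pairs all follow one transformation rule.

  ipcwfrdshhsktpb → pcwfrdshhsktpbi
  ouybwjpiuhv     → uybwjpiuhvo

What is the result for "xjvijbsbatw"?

jvijbsbatwx

The pattern: move the first character to the end.
On "xjvijbsbatw" that produces "jvijbsbatwx".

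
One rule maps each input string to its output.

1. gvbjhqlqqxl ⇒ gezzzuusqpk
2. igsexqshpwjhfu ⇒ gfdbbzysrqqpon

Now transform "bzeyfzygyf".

The transformation: sort the characters into reverse alphabetical order, then shift every letter 9 places forward in the alphabet (wrapping around).
"bzeyfzygyf" → "zzyyygffeb" → "iihhhpoonk".

iihhhpoonk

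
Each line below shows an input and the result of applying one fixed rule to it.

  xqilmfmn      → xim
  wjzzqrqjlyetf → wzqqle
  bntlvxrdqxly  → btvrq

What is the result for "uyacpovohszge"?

uapvhz

The rule is to delete the last 2 characters, then keep every other character starting from the first (positions 1st, 3rd, 5th, ...).
On "uyacpovohszge": the first step gives "uyacpovohsz", and the second then gives "uapvhz".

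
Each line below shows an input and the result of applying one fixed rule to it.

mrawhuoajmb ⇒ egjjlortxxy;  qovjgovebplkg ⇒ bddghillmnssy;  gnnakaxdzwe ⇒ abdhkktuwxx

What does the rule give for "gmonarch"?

In each case the input is transformed by: shift every letter 3 places backward in the alphabet (wrapping around), then sort the characters into alphabetical order.
"gmonarch" → "dejkloxz".

dejkloxz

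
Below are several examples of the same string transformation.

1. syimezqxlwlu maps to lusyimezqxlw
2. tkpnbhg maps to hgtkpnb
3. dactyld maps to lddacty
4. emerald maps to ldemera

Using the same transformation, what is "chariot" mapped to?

otchari

The rule is to move the last 2 characters to the front (rotate right by 2).
"chariot" → "otchari".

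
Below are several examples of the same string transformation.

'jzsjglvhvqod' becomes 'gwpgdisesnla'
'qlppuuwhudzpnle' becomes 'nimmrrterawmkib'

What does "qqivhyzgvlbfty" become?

The pattern: shift every letter 3 places backward in the alphabet (wrapping around).
On "qqivhyzgvlbfty" that produces "nnfsevwdsiycqv".

nnfsevwdsiycqv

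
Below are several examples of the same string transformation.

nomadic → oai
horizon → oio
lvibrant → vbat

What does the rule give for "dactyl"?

The rule is to keep every other character starting from the second (positions 2nd, 4th, 6th, ...).
Applying that to "dactyl" gives "atl".

atl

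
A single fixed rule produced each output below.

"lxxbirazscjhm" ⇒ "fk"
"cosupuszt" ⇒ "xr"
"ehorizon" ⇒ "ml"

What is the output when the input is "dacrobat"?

The rule is to shift every letter 2 places backward in the alphabet (wrapping around), then keep only the last 2 characters.
Applying both steps to "dacrobat": "byapmzyr", then "yr".

yr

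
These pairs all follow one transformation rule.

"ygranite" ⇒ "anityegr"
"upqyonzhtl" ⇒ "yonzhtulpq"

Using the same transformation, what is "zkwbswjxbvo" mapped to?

bswjxbvzokw

Each output is the input with this applied: swap the first and last characters, then move the first 3 characters to the end (rotate left by 3).
On "zkwbswjxbvo": the first step gives "okwbswjxbvz", and the second then gives "bswjxbvzokw".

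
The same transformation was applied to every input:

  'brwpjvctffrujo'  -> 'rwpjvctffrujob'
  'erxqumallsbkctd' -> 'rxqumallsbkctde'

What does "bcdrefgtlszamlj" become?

What's happening: move the first character to the end.
Doing the same to "bcdrefgtlszamlj": "cdrefgtlszamljb".

cdrefgtlszamljb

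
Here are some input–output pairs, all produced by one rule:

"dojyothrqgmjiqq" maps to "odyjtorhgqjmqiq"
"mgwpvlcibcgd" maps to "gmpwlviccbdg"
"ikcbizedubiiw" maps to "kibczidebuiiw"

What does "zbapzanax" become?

bzpaazanx

The rule is to swap each adjacent pair of characters (1↔2, 3↔4, ...).
Doing the same to "zbapzanax": "bzpaazanx".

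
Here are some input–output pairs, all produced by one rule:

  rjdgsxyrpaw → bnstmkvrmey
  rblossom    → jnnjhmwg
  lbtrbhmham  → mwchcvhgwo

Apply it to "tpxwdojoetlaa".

The transformation: move the first 3 characters to the end (rotate left by 3), then shift every letter 5 places backward in the alphabet (wrapping around).
For "tpxwdojoetlaa", step one produces "wdojoetlaatpx"; step two turns that into "ryjejzogvvoks".

ryjejzogvvoks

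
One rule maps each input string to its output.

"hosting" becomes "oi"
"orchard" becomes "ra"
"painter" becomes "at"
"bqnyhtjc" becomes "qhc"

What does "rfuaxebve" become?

fxv

What's happening: keep one character in every 3, starting at position 2 (positions 2nd, 5th, 8th, ...).
On "rfuaxebve" that produces "fxv".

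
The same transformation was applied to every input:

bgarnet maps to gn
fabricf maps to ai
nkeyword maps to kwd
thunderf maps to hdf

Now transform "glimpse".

lp

Each output is the input with this applied: keep one character in every 3, starting at position 2 (positions 2nd, 5th, 8th, ...).
On "glimpse" that produces "lp".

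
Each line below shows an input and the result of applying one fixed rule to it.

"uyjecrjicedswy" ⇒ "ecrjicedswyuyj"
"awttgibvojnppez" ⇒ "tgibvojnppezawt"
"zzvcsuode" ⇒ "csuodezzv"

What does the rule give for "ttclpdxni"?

lpdxnittc

The rule is to move the first 3 characters to the end (rotate left by 3).
For "ttclpdxni" the result is "lpdxnittc".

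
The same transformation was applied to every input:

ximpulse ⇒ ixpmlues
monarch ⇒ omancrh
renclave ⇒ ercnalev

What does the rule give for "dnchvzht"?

ndhczvth

Rule — swap each adjacent pair of characters (1↔2, 3↔4, ...).
So "dnchvzht" becomes "ndhczvth".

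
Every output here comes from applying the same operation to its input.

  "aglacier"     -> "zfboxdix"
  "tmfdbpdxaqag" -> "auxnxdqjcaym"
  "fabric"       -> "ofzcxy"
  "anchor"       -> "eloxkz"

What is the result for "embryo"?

The pattern: shift every letter 3 places backward in the alphabet (wrapping around), then swap the front and back halves of the string.
Applying both steps to "embryo": "bjyovl", then "ovlbjy".

ovlbjy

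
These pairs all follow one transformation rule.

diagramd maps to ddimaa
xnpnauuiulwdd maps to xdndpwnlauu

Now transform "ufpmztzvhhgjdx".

uxfdpjmgzhth

What's happening: take characters alternately from the front and the back (1st, last, 2nd, 2nd-last, ...), then delete the last 2 characters.
Working it through for "ufpmztzvhhgjdx": intermediate "uxfdpjmgzhthzv", final "uxfdpjmgzhth".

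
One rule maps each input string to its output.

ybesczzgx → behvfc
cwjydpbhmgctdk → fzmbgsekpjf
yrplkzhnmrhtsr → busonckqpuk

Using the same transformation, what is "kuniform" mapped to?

nxqli

Rule — shift every letter 3 places forward in the alphabet (wrapping around), then delete the last 3 characters.
Applying both steps to "kuniform": "nxqlirup", then "nxqli".
(Check on "ybesczzgx": → "behvfccja" → "behvfc" ✓)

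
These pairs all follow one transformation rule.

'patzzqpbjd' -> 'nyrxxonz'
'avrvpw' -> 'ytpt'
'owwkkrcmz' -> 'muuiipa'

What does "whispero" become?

ufgqnc

The rule is to delete the last 2 characters, then shift every letter 2 places backward in the alphabet (wrapping around).
Starting from "whispero": after the first operation, "whispe"; after the second, "ufgqnc".
(Check on "owwkkrcmz": → "owwkkrc" → "muuiipa" ✓)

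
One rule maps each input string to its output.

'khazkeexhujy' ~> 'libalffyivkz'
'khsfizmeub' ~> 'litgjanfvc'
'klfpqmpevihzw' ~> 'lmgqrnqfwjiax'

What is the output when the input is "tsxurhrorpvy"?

utyvsispsqwz

Rule — shift every letter 1 place forward in the alphabet (wrapping around).
On "tsxurhrorpvy" that produces "utyvsispsqwz".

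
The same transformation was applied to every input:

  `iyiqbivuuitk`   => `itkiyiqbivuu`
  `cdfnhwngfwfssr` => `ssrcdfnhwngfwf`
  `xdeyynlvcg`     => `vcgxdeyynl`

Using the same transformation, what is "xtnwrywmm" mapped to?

In each case the input is transformed by: move the last 3 characters to the front (rotate right by 3).
For "xtnwrywmm" the result is "wmmxtnwry".

wmmxtnwry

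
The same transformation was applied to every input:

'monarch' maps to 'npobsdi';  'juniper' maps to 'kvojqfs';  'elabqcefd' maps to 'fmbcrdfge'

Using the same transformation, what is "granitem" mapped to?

The transformation: shift every letter 1 place forward in the alphabet (wrapping around).
"granitem" → "hsbojufn".

hsbojufn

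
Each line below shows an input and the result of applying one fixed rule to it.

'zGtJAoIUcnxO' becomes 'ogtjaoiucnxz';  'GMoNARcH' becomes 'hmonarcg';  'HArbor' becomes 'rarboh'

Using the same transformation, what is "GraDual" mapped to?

The pattern: swap the first and last characters, then convert every letter to lowercase.
Starting from "GraDual": after the first operation, "lraDuaG"; after the second, "lraduag".
(Check on "HArbor": → "rArboH" → "rarboh" ✓)

lraduag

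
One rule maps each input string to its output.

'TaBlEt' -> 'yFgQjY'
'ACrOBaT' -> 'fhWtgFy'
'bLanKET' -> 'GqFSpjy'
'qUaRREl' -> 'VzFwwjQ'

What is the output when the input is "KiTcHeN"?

Rule — flip the case of every letter, then shift every letter 5 places forward in the alphabet (wrapping around).
For "KiTcHeN", step one produces "kItChEn"; step two turns that into "pNyHmJs".

pNyHmJs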